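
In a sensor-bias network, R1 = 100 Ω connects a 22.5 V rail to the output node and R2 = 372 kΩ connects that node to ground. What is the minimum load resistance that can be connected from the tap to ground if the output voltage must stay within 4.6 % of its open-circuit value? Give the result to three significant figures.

Output resistance R_th = R1‖R2 = (100 × 372000)/372100 = 99.97 Ω.
The fractional drop is R_th/(R_th + R_L); requiring this ≤ 0.0460 gives R_L ≥ R_th(1/0.0460 − 1) = 99.97 × 20.74 = 2.07 kΩ.

R_L(min) ≈ 2.07 kΩ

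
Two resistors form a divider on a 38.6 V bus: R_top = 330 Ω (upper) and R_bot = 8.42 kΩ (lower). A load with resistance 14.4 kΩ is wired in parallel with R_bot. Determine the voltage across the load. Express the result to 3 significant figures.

V_out ≈ 36.3 V

The load sits in parallel with R_bot: R_bot‖R_L = (8420 × 14400) / (8420 + 14400) = 5313 Ω.
V_out = 38.6 × 5313 / (330 + 5313) = 38.6 × 5313/5643 = 36.3 V.
(Unloaded it would have been 37.1 V.)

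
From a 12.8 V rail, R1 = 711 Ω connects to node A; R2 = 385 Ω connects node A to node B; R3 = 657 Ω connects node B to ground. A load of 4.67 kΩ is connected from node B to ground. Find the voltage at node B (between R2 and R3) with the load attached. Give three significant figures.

V ≈ 4.41 V

At node B, R3 is in parallel with the load: R3‖R_L = 576.0 Ω.
Below node A the resistance is R2 + (R3‖R_L) = 961.0 Ω, so V_A = 12.8 × 961.0/1672 = 7.357 V.
Then V_B = V_A × (R3‖R_L)/(R2 + R3‖R_L) = 7.357 × 576.0/961.0 = 4.41 V.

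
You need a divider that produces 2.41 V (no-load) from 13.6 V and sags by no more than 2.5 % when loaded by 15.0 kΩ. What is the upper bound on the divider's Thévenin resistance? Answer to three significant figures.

R_th ≤ 385 Ω

Loading drop = R_th/(R_th + R_L) ≤ 0.0250, so R_th ≤ R_L · ε/(1−ε) = 15.0 kΩ × 0.0250/0.9750 = 385 Ω.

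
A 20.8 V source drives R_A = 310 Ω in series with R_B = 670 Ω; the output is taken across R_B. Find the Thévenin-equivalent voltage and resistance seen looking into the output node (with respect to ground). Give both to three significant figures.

V_th is the open-circuit tap voltage: 20.8 × 670/(310 + 670) = 14.2 V.
With the supply zeroed, R_A and R_B appear in parallel from the tap: R_th = R_A‖R_B = (310 × 670)/980.0 = 212 Ω.

V_th = 14.2 V, R_th = 212 Ω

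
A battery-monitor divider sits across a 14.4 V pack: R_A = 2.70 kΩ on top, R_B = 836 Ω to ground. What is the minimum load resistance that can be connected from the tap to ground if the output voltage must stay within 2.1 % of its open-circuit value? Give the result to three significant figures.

R_L(min) ≈ 29.8 kΩ

Output resistance R_th = R_A‖R_B = (2700 × 836)/3536 = 638.3 Ω.
The fractional drop is R_th/(R_th + R_L); requiring this ≤ 0.0210 gives R_L ≥ R_th(1/0.0210 − 1) = 638.3 × 46.62 = 29.8 kΩ.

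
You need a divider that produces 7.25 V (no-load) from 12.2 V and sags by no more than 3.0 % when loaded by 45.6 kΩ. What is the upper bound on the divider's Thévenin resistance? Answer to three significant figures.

R_th ≤ 1.41 kΩ

Loading drop = R_th/(R_th + R_L) ≤ 0.0300, so R_th ≤ R_L · ε/(1−ε) = 45.6 kΩ × 0.0300/0.9700 = 1.41 kΩ.
(Any R1, R2 with R2/(R1+R2) = 0.594 and R1‖R2 ≤ 1.41 kΩ will meet the spec.)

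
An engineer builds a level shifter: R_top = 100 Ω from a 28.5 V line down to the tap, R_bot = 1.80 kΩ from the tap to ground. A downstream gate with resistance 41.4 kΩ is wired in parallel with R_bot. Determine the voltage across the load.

V_out ≈ 26.9 V

The load sits in parallel with R_bot: R_bot‖R_L = (1800 × 41400) / (1800 + 41400) = 1725 Ω.
V_out = 28.5 × 1725 / (100 + 1725) = 28.5 × 1725/1825 = 26.9 V.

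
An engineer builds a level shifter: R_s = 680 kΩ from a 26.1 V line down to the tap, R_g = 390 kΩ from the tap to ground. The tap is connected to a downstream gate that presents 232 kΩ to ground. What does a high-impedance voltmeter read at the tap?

V_out ≈ 4.60 V

The load sits in parallel with R_g: R_g‖R_L = (390 × 232) / (390 + 232) = 145.5 kΩ.
V_out = 26.1 × 145.5 / (680 + 145.5) = 26.1 × 145.5/825.5 = 4.60 V.
(Unloaded it would have been 9.51 V.)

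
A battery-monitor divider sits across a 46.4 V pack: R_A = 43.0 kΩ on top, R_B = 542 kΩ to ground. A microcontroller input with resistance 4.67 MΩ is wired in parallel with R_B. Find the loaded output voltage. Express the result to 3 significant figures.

V_out ≈ 42.6 V

The load sits in parallel with R_B: R_B‖R_L = (542 × 4670) / (542 + 4670) = 485.6 kΩ.
V_out = 46.4 × 485.6 / (43.0 + 485.6) = 46.4 × 485.6/528.6 = 42.6 V.
(Unloaded it would have been 43.0 V.)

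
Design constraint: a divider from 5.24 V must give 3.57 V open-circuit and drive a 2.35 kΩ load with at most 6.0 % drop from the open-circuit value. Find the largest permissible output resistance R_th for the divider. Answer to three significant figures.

Loading drop = R_th/(R_th + R_L) ≤ 0.0600, so R_th ≤ R_L · ε/(1−ε) = 2.35 kΩ × 0.0600/0.9400 = 150 Ω.
(Any R1, R2 with R2/(R1+R2) = 0.681 and R1‖R2 ≤ 150 Ω will meet the spec.)

R_th ≤ 150 Ω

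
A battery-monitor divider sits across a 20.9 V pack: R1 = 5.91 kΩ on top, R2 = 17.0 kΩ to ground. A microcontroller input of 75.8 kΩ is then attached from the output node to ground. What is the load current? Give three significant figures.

R2‖R_L = 13.89 kΩ; V_out = 20.9 × 13.89/19.80 = 14.66 V.
I_L = V_out / R_L = 14.66 / 75.8 kΩ = 0.193 mA.

I_L ≈ 0.193 mA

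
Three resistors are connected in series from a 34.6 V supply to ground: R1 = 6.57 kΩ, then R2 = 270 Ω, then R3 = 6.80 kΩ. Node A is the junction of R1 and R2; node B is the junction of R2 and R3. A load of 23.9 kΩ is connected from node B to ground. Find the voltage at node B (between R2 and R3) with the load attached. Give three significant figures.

V ≈ 15.1 V

At node B, R3 is in parallel with the load: R3‖R_L = 5294 Ω.
Below node A the resistance is R2 + (R3‖R_L) = 5564 Ω, so V_A = 34.6 × 5564/12130 = 15.87 V.
Then V_B = V_A × (R3‖R_L)/(R2 + R3‖R_L) = 15.87 × 5294/5564 = 15.1 V.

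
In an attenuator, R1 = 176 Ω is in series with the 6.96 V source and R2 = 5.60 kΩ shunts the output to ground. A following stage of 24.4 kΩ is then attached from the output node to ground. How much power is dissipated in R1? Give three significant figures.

Total resistance from the source is R1 + (R2‖R_L) = 4731 Ω, so I = 6.96/4731 Ω = 1.471 mA.
P = I²·R1 = (1.471 mA)² × 176 Ω = 0.381 mW.

P ≈ 0.381 mW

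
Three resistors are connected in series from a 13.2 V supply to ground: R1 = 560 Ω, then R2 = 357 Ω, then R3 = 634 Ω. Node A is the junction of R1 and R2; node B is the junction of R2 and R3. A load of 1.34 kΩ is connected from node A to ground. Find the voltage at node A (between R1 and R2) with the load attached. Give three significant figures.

Below node A the series string R2+R3 = 991.0 Ω sits in parallel with the 1340 Ω load: 569.7 Ω.
V_A = 13.2 × 569.7/(560 + 569.7) = 6.66 V.

V ≈ 6.66 V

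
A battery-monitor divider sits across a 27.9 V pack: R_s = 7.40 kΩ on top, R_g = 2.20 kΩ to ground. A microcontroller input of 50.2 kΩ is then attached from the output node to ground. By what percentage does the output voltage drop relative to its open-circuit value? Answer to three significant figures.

3.27 %

The divider's output (Thévenin) resistance is R_s‖R_g = 1.696 kΩ.
Fractional drop under load = R_th/(R_th + R_L) = 1.696 / (1.696 + 50.2) = 0.03268.
So the output falls by 3.27 %.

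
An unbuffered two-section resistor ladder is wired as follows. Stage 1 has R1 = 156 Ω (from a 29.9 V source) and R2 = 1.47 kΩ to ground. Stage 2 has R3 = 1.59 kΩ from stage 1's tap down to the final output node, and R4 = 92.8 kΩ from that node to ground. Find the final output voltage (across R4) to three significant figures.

V_out ≈ 26.5 V

Stage 2 presents R3+R4 = 94390 Ω as a load on stage 1's tap.
Stage 1's lower leg becomes R2‖(R3+R4) = 1447 Ω, so V_mid = 29.9 × 1447/1603 = 26.99 V.
Stage 2 is itself unloaded: V_out = V_mid × R4/(R3+R4) = 26.99 × 92800/94390 = 26.5 V.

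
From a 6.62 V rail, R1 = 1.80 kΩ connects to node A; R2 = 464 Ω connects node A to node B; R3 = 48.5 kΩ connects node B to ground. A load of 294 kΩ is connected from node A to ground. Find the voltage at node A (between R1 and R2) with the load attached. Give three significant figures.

Below node A the series string R2+R3 = 48960 Ω sits in parallel with the 294000 Ω load: 41970 Ω.
V_A = 6.62 × 41970/(1800 + 41970) = 6.35 V.

V ≈ 6.35 V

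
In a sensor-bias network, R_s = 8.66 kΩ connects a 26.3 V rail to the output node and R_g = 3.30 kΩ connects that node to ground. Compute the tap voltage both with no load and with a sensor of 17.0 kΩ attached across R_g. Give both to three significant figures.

Unloaded: 7.26 V; loaded: 6.36 V

Open-circuit: V = 26.3 × 3.30/(8.66 + 3.30) = 7.26 V.
With the load, R_g becomes R_g‖R_L = 2.764 kΩ, so V = 26.3 × 2.764/11.42 = 6.36 V.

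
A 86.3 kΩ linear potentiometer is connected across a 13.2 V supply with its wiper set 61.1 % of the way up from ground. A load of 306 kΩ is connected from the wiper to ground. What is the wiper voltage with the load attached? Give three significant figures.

V ≈ 7.56 V

The wiper splits the pot into (1−α)R = 33.57 kΩ above and αR = 52.73 kΩ below.
Lower section ‖ load = 44.98 kΩ.
V_wiper = 13.2 × 44.98/(33.57 + 44.98) = 7.56 V.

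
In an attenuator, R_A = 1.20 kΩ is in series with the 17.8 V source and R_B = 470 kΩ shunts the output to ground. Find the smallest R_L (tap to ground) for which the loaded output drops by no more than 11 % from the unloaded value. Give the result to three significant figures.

R_L(min) ≈ 9.68 kΩ

Output resistance R_th = R_A‖R_B = (1.20 × 470)/471.2 = 1.197 kΩ.
The fractional drop is R_th/(R_th + R_L); requiring this ≤ 0.110 gives R_L ≥ R_th(1/0.110 − 1) = 1.197 × 8.091 = 9.68 kΩ.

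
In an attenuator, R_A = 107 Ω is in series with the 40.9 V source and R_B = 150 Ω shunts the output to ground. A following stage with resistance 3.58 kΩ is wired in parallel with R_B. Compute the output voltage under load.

The load sits in parallel with R_B: R_B‖R_L = (150 × 3580) / (150 + 3580) = 144.0 Ω.
V_out = 40.9 × 144.0 / (107 + 144.0) = 40.9 × 144.0/251.0 = 23.5 V.

V_out ≈ 23.5 V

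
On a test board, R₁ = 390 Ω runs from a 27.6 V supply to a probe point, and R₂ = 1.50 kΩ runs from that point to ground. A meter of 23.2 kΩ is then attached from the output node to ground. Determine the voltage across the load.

V_out ≈ 21.6 V

The load sits in parallel with R₂: R₂‖R_L = (1500 × 23200) / (1500 + 23200) = 1409 Ω.
V_out = 27.6 × 1409 / (390 + 1409) = 27.6 × 1409/1799 = 21.6 V.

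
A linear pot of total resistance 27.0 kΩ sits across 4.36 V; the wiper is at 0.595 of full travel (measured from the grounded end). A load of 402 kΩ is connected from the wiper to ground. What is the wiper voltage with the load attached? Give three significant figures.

V ≈ 2.55 V

The wiper splits the pot into (1−α)R = 10.94 kΩ above and αR = 16.07 kΩ below.
Lower section ‖ load = 15.45 kΩ.
V_wiper = 4.36 × 15.45/(10.94 + 15.45) = 2.55 V.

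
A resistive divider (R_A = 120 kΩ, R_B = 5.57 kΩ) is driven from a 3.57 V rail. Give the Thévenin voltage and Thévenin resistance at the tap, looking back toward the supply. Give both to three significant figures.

V_th = 0.158 V, R_th = 5.32 kΩ

V_th is the open-circuit tap voltage: 3.57 × 5.57/(120 + 5.57) = 0.158 V.
With the supply zeroed, R_A and R_B appear in parallel from the tap: R_th = R_A‖R_B = (120 × 5.57)/125.6 = 5.32 kΩ.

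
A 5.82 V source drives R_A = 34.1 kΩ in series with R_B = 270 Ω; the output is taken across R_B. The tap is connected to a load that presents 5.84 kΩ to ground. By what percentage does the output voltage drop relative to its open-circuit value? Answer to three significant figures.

4.39 %

The divider's output (Thévenin) resistance is R_A‖R_B = 267.9 Ω.
Fractional drop under load = R_th/(R_th + R_L) = 267.9 / (267.9 + 5840) = 0.04386.
So the output falls by 4.39 %.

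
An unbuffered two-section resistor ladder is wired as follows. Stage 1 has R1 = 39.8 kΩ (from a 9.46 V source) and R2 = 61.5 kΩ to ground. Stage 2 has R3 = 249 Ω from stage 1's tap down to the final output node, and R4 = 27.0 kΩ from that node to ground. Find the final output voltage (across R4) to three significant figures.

Stage 2 presents R3+R4 = 27250 Ω as a load on stage 1's tap.
Stage 1's lower leg becomes R2‖(R3+R4) = 18880 Ω, so V_mid = 9.46 × 18880/58680 = 3.044 V.
Stage 2 is itself unloaded: V_out = V_mid × R4/(R3+R4) = 3.044 × 27000/27250 = 3.02 V.

V_out ≈ 3.02 V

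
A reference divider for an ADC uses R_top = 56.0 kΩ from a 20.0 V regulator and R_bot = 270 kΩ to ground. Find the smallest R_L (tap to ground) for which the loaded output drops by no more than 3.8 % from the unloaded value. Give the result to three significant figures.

Output resistance R_th = R_top‖R_bot = (56.0 × 270)/326.0 = 46.38 kΩ.
The fractional drop is R_th/(R_th + R_L); requiring this ≤ 0.0380 gives R_L ≥ R_th(1/0.0380 − 1) = 46.38 × 25.32 = 1.17 MΩ.

R_L(min) ≈ 1.17 MΩ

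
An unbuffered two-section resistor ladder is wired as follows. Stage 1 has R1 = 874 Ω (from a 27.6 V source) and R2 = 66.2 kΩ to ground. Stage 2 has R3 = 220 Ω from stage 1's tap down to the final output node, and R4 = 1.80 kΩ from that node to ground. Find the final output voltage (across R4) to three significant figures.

Stage 2 presents R3+R4 = 2020 Ω as a load on stage 1's tap.
Stage 1's lower leg becomes R2‖(R3+R4) = 1960 Ω, so V_mid = 27.6 × 1960/2834 = 19.09 V.
Stage 2 is itself unloaded: V_out = V_mid × R4/(R3+R4) = 19.09 × 1800/2020 = 17.0 V.

V_out ≈ 17.0 V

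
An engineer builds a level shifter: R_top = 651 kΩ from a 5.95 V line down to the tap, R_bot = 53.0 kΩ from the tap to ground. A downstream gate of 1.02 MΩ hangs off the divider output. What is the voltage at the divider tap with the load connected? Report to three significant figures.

V_out ≈ 0.427 V

The load sits in parallel with R_bot: R_bot‖R_L = (53.0 × 1020) / (53.0 + 1020) = 50.38 kΩ.
V_out = 5.95 × 50.38 / (651 + 50.38) = 5.95 × 50.38/701.4 = 0.427 V.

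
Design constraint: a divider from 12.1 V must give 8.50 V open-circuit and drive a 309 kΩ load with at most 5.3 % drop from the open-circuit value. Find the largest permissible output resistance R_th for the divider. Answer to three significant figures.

Loading drop = R_th/(R_th + R_L) ≤ 0.0530, so R_th ≤ R_L · ε/(1−ε) = 309 kΩ × 0.0530/0.9470 = 17.3 kΩ.

R_th ≤ 17.3 kΩ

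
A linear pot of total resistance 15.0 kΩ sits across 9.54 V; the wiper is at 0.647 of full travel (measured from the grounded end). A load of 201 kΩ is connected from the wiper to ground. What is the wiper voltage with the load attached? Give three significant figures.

V ≈ 6.07 V

The wiper splits the pot into (1−α)R = 5.295 kΩ above and αR = 9.705 kΩ below.
Lower section ‖ load = 9.258 kΩ.
V_wiper = 9.54 × 9.258/(5.295 + 9.258) = 6.07 V.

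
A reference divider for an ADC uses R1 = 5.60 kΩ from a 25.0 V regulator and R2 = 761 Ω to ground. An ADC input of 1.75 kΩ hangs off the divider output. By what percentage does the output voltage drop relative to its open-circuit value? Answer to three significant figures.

The divider's output (Thévenin) resistance is R1‖R2 = 670.0 Ω.
Fractional drop under load = R_th/(R_th + R_L) = 670.0 / (670.0 + 1750) = 0.2768.
So the output falls by 27.7 %.

27.7 %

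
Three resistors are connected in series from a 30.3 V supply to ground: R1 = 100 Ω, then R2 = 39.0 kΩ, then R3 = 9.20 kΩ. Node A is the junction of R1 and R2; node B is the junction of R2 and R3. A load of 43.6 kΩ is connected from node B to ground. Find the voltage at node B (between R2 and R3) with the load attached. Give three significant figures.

V ≈ 4.93 V

At node B, R3 is in parallel with the load: R3‖R_L = 7597 Ω.
Below node A the resistance is R2 + (R3‖R_L) = 46600 Ω, so V_A = 30.3 × 46600/46700 = 30.24 V.
Then V_B = V_A × (R3‖R_L)/(R2 + R3‖R_L) = 30.24 × 7597/46600 = 4.93 V.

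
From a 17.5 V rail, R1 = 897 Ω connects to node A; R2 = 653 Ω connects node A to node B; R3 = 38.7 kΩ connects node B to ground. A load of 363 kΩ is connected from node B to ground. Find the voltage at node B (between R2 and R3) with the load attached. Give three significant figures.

V ≈ 16.8 V

At node B, R3 is in parallel with the load: R3‖R_L = 34970 Ω.
Below node A the resistance is R2 + (R3‖R_L) = 35620 Ω, so V_A = 17.5 × 35620/36520 = 17.07 V.
Then V_B = V_A × (R3‖R_L)/(R2 + R3‖R_L) = 17.07 × 34970/35620 = 16.8 V.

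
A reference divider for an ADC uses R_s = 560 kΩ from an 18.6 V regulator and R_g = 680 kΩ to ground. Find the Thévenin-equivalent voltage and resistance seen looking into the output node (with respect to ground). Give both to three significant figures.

V_th = 10.2 V, R_th = 307 kΩ

V_th is the open-circuit tap voltage: 18.6 × 680/(560 + 680) = 10.2 V.
With the supply zeroed, R_s and R_g appear in parallel from the tap: R_th = R_s‖R_g = (560 × 680)/1240 = 307 kΩ.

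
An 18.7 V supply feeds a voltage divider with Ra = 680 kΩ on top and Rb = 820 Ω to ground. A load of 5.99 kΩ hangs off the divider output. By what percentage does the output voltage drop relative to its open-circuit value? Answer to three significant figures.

Unloaded V = 18.7 × 820/680800 = 0.022523 V.
Loaded: Rb‖R_L = 721.3 Ω, giving V = 18.7 × 721.3/680700 = 0.019814 V.
Drop = (0.022523 − 0.019814) / 0.022523 = 12.0 %.

12.0 %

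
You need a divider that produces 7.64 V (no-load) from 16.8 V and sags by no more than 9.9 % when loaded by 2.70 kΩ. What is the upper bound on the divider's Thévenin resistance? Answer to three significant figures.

Loading drop = R_th/(R_th + R_L) ≤ 0.0990, so R_th ≤ R_L · ε/(1−ε) = 2.70 kΩ × 0.0990/0.9010 = 297 Ω.
(Any R1, R2 with R2/(R1+R2) = 0.455 and R1‖R2 ≤ 297 Ω will meet the spec.)

R_th ≤ 297 Ω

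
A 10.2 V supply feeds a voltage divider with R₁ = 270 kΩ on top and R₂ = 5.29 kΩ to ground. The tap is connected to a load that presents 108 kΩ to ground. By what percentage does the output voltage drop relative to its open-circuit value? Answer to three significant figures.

4.58 %

The divider's output (Thévenin) resistance is R₁‖R₂ = 5.188 kΩ.
Fractional drop under load = R_th/(R_th + R_L) = 5.188 / (5.188 + 108) = 0.04584.
So the output falls by 4.58 %.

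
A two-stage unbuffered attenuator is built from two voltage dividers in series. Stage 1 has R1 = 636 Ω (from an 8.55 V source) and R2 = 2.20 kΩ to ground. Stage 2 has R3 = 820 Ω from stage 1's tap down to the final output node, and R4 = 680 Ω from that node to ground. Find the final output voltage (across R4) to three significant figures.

V_out ≈ 2.26 V

Stage 2 presents R3+R4 = 1500 Ω as a load on stage 1's tap.
Stage 1's lower leg becomes R2‖(R3+R4) = 891.9 Ω, so V_mid = 8.55 × 891.9/1528 = 4.991 V.
Stage 2 is itself unloaded: V_out = V_mid × R4/(R3+R4) = 4.991 × 680/1500 = 2.26 V.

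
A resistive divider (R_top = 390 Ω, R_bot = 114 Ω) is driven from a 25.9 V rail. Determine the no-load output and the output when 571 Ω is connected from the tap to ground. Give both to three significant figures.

Open-circuit: V = 25.9 × 114/(390 + 114) = 5.86 V.
With the load, R_bot becomes R_bot‖R_L = 95.03 Ω, so V = 25.9 × 95.03/485.0 = 5.07 V.

Unloaded: 5.86 V; loaded: 5.07 V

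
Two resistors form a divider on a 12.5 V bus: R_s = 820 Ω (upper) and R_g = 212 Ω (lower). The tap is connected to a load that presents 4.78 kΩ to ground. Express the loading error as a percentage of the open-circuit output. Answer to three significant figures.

The divider's output (Thévenin) resistance is R_s‖R_g = 168.4 Ω.
Fractional drop under load = R_th/(R_th + R_L) = 168.4 / (168.4 + 4780) = 0.03404.
So the output falls by 3.40 %.

3.40 %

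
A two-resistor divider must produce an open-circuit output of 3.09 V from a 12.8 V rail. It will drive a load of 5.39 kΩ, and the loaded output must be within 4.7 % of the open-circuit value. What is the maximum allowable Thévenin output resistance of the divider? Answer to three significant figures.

R_th ≤ 266 Ω

Loading drop = R_th/(R_th + R_L) ≤ 0.0470, so R_th ≤ R_L · ε/(1−ε) = 5.39 kΩ × 0.0470/0.9530 = 266 Ω.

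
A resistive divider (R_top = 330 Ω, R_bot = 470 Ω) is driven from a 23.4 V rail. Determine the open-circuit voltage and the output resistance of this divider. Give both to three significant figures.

V_th = 13.7 V, R_th = 194 Ω

V_th is the open-circuit tap voltage: 23.4 × 470/(330 + 470) = 13.7 V.
With the supply zeroed, R_top and R_bot appear in parallel from the tap: R_th = R_top‖R_bot = (330 × 470)/800.0 = 194 Ω.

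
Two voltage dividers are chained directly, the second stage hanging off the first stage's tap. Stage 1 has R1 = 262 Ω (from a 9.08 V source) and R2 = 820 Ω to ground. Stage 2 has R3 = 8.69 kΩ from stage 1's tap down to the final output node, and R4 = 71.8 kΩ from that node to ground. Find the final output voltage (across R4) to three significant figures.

Stage 2 presents R3+R4 = 80490 Ω as a load on stage 1's tap.
Stage 1's lower leg becomes R2‖(R3+R4) = 811.7 Ω, so V_mid = 9.08 × 811.7/1074 = 6.864 V.
Stage 2 is itself unloaded: V_out = V_mid × R4/(R3+R4) = 6.864 × 71800/80490 = 6.12 V.

V_out ≈ 6.12 V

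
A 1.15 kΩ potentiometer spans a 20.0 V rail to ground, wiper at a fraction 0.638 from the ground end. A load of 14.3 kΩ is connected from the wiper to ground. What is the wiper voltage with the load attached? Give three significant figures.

V ≈ 12.5 V

The wiper splits the pot into (1−α)R = 416.3 Ω above and αR = 733.7 Ω below.
Lower section ‖ load = 697.9 Ω.
V_wiper = 20.0 × 697.9/(416.3 + 697.9) = 12.5 V.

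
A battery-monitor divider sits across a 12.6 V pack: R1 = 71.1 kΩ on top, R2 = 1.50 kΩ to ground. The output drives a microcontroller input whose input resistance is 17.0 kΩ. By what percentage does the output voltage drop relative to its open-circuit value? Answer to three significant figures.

7.95 %

The divider's output (Thévenin) resistance is R1‖R2 = 1.469 kΩ.
Fractional drop under load = R_th/(R_th + R_L) = 1.469 / (1.469 + 17.0) = 0.07954.
So the output falls by 7.95 %.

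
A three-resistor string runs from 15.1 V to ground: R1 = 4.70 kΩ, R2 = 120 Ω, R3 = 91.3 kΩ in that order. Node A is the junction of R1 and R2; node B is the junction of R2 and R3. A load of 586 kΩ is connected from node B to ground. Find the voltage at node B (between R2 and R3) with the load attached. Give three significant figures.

At node B, R3 is in parallel with the load: R3‖R_L = 78990 Ω.
Below node A the resistance is R2 + (R3‖R_L) = 79110 Ω, so V_A = 15.1 × 79110/83810 = 14.25 V.
Then V_B = V_A × (R3‖R_L)/(R2 + R3‖R_L) = 14.25 × 78990/79110 = 14.2 V.

V ≈ 14.2 V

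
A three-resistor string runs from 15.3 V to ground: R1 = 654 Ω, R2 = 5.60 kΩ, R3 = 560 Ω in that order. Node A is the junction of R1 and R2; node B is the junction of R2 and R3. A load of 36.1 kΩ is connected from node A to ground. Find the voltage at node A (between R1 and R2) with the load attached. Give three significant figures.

Below node A the series string R2+R3 = 6160 Ω sits in parallel with the 36100 Ω load: 5262 Ω.
V_A = 15.3 × 5262/(654 + 5262) = 13.6 V.

V ≈ 13.6 V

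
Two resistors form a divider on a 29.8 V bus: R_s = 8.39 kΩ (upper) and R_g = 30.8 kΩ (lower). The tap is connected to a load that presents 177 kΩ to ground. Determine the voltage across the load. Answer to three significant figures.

V_out ≈ 22.6 V

The load sits in parallel with R_g: R_g‖R_L = (30.8 × 177) / (30.8 + 177) = 26.23 kΩ.
V_out = 29.8 × 26.23 / (8.39 + 26.23) = 29.8 × 26.23/34.62 = 22.6 V.
(Unloaded it would have been 23.4 V.)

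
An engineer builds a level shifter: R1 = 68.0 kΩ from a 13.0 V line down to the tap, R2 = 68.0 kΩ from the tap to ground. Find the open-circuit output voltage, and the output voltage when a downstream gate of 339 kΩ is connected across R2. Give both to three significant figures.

Unloaded: 6.50 V; loaded: 5.91 V

Open-circuit: V = 13.0 × 68.0/(68.0 + 68.0) = 6.50 V.
With the load, R2 becomes R2‖R_L = 56.64 kΩ, so V = 13.0 × 56.64/124.6 = 5.91 V.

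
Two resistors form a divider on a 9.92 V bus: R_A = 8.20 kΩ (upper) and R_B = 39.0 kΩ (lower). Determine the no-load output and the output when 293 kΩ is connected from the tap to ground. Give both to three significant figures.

Open-circuit: V = 9.92 × 39.0/(8.20 + 39.0) = 8.20 V.
With the load, R_B becomes R_B‖R_L = 34.42 kΩ, so V = 9.92 × 34.42/42.62 = 8.01 V.

Unloaded: 8.20 V; loaded: 8.01 V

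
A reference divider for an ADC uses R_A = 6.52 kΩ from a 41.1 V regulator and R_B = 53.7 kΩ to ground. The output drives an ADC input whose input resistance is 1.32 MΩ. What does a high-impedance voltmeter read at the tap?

The load sits in parallel with R_B: R_B‖R_L = (53.7 × 1320) / (53.7 + 1320) = 51.60 kΩ.
V_out = 41.1 × 51.60 / (6.52 + 51.60) = 41.1 × 51.60/58.12 = 36.5 V.

V_out ≈ 36.5 V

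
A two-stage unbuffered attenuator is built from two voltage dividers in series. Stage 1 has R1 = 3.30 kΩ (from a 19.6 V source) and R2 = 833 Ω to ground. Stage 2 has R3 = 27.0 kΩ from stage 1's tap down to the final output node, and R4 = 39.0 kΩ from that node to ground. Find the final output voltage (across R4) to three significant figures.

V_out ≈ 2.31 V

Stage 2 presents R3+R4 = 66000 Ω as a load on stage 1's tap.
Stage 1's lower leg becomes R2‖(R3+R4) = 822.6 Ω, so V_mid = 19.6 × 822.6/4123 = 3.911 V.
Stage 2 is itself unloaded: V_out = V_mid × R4/(R3+R4) = 3.911 × 39000/66000 = 2.31 V.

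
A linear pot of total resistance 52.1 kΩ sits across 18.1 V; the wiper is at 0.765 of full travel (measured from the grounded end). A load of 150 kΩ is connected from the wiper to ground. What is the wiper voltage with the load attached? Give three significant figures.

V ≈ 13.0 V

The wiper splits the pot into (1−α)R = 12.24 kΩ above and αR = 39.86 kΩ below.
Lower section ‖ load = 31.49 kΩ.
V_wiper = 18.1 × 31.49/(12.24 + 31.49) = 13.0 V.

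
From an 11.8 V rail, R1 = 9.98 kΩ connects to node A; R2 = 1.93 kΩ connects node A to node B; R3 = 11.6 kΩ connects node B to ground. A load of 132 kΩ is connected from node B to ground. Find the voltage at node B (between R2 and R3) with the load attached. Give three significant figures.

At node B, R3 is in parallel with the load: R3‖R_L = 10.66 kΩ.
Below node A the resistance is R2 + (R3‖R_L) = 12.59 kΩ, so V_A = 11.8 × 12.59/22.57 = 6.583 V.
Then V_B = V_A × (R3‖R_L)/(R2 + R3‖R_L) = 6.583 × 10.66/12.59 = 5.57 V.

V ≈ 5.57 V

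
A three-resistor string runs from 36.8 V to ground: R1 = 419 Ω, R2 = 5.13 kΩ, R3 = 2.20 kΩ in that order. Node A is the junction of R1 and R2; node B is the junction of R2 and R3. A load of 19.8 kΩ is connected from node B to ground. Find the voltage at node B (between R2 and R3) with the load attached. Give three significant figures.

V ≈ 9.68 V

At node B, R3 is in parallel with the load: R3‖R_L = 1980 Ω.
Below node A the resistance is R2 + (R3‖R_L) = 7110 Ω, so V_A = 36.8 × 7110/7529 = 34.75 V.
Then V_B = V_A × (R3‖R_L)/(R2 + R3‖R_L) = 34.75 × 1980/7110 = 9.68 V.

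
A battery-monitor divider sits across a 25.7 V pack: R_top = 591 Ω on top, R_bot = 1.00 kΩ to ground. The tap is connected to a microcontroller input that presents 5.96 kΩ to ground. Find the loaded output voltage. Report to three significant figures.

The load sits in parallel with R_bot: R_bot‖R_L = (1000 × 5960) / (1000 + 5960) = 856.3 Ω.
V_out = 25.7 × 856.3 / (591 + 856.3) = 25.7 × 856.3/1447 = 15.2 V.

V_out ≈ 15.2 V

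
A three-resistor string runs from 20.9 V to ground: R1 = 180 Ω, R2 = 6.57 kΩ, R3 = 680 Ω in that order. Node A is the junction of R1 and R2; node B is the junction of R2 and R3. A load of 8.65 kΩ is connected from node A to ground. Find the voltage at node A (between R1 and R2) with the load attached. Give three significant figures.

V ≈ 20.0 V

Below node A the series string R2+R3 = 7250 Ω sits in parallel with the 8650 Ω load: 3944 Ω.
V_A = 20.9 × 3944/(180 + 3944) = 20.0 V.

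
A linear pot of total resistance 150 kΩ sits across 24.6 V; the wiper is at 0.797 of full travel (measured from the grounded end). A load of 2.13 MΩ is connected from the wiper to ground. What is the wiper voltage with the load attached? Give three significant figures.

The wiper splits the pot into (1−α)R = 30.45 kΩ above and αR = 119.5 kΩ below.
Lower section ‖ load = 113.2 kΩ.
V_wiper = 24.6 × 113.2/(30.45 + 113.2) = 19.4 V.

V ≈ 19.4 V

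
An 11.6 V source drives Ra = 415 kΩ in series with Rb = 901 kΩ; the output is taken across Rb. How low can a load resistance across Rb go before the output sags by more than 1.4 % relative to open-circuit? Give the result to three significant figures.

Output resistance R_th = Ra‖Rb = (415 × 901)/1316 = 284.1 kΩ.
The fractional drop is R_th/(R_th + R_L); requiring this ≤ 0.0140 gives R_L ≥ R_th(1/0.0140 − 1) = 284.1 × 70.43 = 20.0 MΩ.

R_L(min) ≈ 20.0 MΩ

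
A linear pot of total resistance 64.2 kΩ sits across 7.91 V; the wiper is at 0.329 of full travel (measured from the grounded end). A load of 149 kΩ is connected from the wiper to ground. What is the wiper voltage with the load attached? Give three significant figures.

The wiper splits the pot into (1−α)R = 43.08 kΩ above and αR = 21.12 kΩ below.
Lower section ‖ load = 18.50 kΩ.
V_wiper = 7.91 × 18.50/(43.08 + 18.50) = 2.38 V.

V ≈ 2.38 V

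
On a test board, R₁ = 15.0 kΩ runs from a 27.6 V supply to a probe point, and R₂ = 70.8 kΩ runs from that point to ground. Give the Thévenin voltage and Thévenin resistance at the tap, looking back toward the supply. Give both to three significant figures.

V_th is the open-circuit tap voltage: 27.6 × 70.8/(15.0 + 70.8) = 22.8 V.
With the supply zeroed, R₁ and R₂ appear in parallel from the tap: R_th = R₁‖R₂ = (15.0 × 70.8)/85.80 = 12.4 kΩ.

V_th = 22.8 V, R_th = 12.4 kΩ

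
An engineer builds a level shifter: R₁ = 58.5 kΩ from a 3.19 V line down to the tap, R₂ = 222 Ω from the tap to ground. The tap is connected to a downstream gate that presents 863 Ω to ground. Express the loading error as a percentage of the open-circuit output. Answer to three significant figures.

Unloaded V = 3.19 × 222/58720 = 0.01206 V.
Loaded: R₂‖R_L = 176.6 Ω, giving V = 3.19 × 176.6/58680 = 0.009600 V.
Drop = (0.01206 − 0.009600) / 0.01206 = 20.4 %.

20.4 %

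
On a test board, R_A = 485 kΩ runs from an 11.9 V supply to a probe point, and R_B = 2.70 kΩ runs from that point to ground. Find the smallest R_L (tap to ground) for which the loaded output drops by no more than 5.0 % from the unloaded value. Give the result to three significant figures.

R_L(min) ≈ 51.0 kΩ

Output resistance R_th = R_A‖R_B = (485 × 2.70)/487.7 = 2.685 kΩ.
The fractional drop is R_th/(R_th + R_L); requiring this ≤ 0.0500 gives R_L ≥ R_th(1/0.0500 − 1) = 2.685 × 19.00 = 51.0 kΩ.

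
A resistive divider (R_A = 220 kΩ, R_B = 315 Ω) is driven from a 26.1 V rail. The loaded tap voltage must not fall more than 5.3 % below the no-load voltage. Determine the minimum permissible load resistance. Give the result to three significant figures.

Output resistance R_th = R_A‖R_B = (220000 × 315)/220300 = 314.5 Ω.
The fractional drop is R_th/(R_th + R_L); requiring this ≤ 0.0530 gives R_L ≥ R_th(1/0.0530 − 1) = 314.5 × 17.87 = 5.62 kΩ.

R_L(min) ≈ 5.62 kΩ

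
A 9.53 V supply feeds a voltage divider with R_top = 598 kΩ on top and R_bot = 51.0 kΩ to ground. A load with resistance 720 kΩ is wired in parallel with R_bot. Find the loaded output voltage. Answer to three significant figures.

V_out ≈ 0.703 V

The load sits in parallel with R_bot: R_bot‖R_L = (51.0 × 720) / (51.0 + 720) = 47.63 kΩ.
V_out = 9.53 × 47.63 / (598 + 47.63) = 9.53 × 47.63/645.6 = 0.703 V.
(Unloaded it would have been 0.749 V.)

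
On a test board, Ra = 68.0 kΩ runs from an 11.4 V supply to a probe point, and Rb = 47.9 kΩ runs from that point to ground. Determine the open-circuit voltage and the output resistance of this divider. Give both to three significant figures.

V_th = 4.71 V, R_th = 28.1 kΩ

V_th is the open-circuit tap voltage: 11.4 × 47.9/(68.0 + 47.9) = 4.71 V.
With the supply zeroed, Ra and Rb appear in parallel from the tap: R_th = Ra‖Rb = (68.0 × 47.9)/115.9 = 28.1 kΩ.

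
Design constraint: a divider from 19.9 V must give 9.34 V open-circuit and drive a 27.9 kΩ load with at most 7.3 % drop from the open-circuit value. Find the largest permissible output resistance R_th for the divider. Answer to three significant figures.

Loading drop = R_th/(R_th + R_L) ≤ 0.0730, so R_th ≤ R_L · ε/(1−ε) = 27.9 kΩ × 0.0730/0.9270 = 2.20 kΩ.

R_th ≤ 2.20 kΩ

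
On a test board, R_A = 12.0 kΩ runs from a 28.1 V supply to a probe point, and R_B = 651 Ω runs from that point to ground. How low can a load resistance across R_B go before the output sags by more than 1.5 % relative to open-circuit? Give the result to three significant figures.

Output resistance R_th = R_A‖R_B = (12000 × 651)/12650 = 617.5 Ω.
The fractional drop is R_th/(R_th + R_L); requiring this ≤ 0.0150 gives R_L ≥ R_th(1/0.0150 − 1) = 617.5 × 65.67 = 40.5 kΩ.

R_L(min) ≈ 40.5 kΩ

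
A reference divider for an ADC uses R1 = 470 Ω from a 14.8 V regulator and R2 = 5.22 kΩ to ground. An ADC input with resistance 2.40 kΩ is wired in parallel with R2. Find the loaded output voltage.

The load sits in parallel with R2: R2‖R_L = (5220 × 2400) / (5220 + 2400) = 1644 Ω.
V_out = 14.8 × 1644 / (470 + 1644) = 14.8 × 1644/2114 = 11.5 V.

V_out ≈ 11.5 V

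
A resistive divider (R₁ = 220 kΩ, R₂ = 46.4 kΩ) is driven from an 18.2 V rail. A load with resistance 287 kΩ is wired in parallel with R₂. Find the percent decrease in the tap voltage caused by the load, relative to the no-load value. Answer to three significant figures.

11.8 %

Unloaded V = 18.2 × 46.4/266.4 = 3.1700 V.
Loaded: R₂‖R_L = 39.94 kΩ, giving V = 18.2 × 39.94/259.9 = 2.7966 V.
Drop = (3.1700 − 2.7966) / 3.1700 = 11.8 %.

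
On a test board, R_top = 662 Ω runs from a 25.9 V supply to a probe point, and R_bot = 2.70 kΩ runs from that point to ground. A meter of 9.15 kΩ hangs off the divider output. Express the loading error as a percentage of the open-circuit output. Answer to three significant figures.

5.49 %

The divider's output (Thévenin) resistance is R_top‖R_bot = 531.6 Ω.
Fractional drop under load = R_th/(R_th + R_L) = 531.6 / (531.6 + 9150) = 0.05491.
So the output falls by 5.49 %.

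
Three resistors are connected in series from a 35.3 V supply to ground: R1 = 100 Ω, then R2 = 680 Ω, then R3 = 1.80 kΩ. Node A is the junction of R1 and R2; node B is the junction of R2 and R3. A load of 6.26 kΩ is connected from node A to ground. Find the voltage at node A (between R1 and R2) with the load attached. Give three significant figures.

V ≈ 33.4 V

Below node A the series string R2+R3 = 2480 Ω sits in parallel with the 6260 Ω load: 1776 Ω.
V_A = 35.3 × 1776/(100 + 1776) = 33.4 V.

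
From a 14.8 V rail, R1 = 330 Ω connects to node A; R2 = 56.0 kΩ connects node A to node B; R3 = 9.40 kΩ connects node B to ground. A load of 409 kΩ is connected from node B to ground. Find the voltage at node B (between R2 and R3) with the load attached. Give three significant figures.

V ≈ 2.08 V

At node B, R3 is in parallel with the load: R3‖R_L = 9189 Ω.
Below node A the resistance is R2 + (R3‖R_L) = 65190 Ω, so V_A = 14.8 × 65190/65520 = 14.73 V.
Then V_B = V_A × (R3‖R_L)/(R2 + R3‖R_L) = 14.73 × 9189/65190 = 2.08 V.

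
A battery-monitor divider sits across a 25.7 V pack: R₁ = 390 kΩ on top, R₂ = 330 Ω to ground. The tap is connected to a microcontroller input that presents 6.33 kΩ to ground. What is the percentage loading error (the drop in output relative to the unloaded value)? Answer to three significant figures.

4.95 %

The divider's output (Thévenin) resistance is R₁‖R₂ = 329.7 Ω.
Fractional drop under load = R_th/(R_th + R_L) = 329.7 / (329.7 + 6330) = 0.04951.
So the output falls by 4.95 %.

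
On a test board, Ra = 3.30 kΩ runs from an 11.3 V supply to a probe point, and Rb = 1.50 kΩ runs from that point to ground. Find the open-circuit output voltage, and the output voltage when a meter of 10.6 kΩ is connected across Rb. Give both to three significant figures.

Open-circuit: V = 11.3 × 1.50/(3.30 + 1.50) = 3.53 V.
With the load, Rb becomes Rb‖R_L = 1.314 kΩ, so V = 11.3 × 1.314/4.614 = 3.22 V.

Unloaded: 3.53 V; loaded: 3.22 V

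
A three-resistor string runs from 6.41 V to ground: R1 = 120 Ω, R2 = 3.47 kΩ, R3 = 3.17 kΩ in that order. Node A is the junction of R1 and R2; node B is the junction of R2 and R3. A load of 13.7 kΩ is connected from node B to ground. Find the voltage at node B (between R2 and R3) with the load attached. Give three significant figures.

V ≈ 2.68 V

At node B, R3 is in parallel with the load: R3‖R_L = 2574 Ω.
Below node A the resistance is R2 + (R3‖R_L) = 6044 Ω, so V_A = 6.41 × 6044/6164 = 6.285 V.
Then V_B = V_A × (R3‖R_L)/(R2 + R3‖R_L) = 6.285 × 2574/6044 = 2.68 V.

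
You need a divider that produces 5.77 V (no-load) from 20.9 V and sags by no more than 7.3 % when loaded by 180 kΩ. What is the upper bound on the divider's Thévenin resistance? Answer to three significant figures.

Loading drop = R_th/(R_th + R_L) ≤ 0.0730, so R_th ≤ R_L · ε/(1−ε) = 180 kΩ × 0.0730/0.9270 = 14.2 kΩ.
(Any R1, R2 with R2/(R1+R2) = 0.276 and R1‖R2 ≤ 14.2 kΩ will meet the spec.)

R_th ≤ 14.2 kΩ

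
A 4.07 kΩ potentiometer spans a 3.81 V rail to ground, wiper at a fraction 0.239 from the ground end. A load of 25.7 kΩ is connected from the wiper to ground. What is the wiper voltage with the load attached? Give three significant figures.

V ≈ 0.885 V

The wiper splits the pot into (1−α)R = 3097 Ω above and αR = 972.7 Ω below.
Lower section ‖ load = 937.3 Ω.
V_wiper = 3.81 × 937.3/(3097 + 937.3) = 0.885 V.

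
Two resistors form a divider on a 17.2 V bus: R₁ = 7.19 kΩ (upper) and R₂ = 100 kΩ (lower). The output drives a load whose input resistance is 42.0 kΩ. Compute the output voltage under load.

V_out ≈ 13.8 V

The load sits in parallel with R₂: R₂‖R_L = (100 × 42.0) / (100 + 42.0) = 29.58 kΩ.
V_out = 17.2 × 29.58 / (7.19 + 29.58) = 17.2 × 29.58/36.77 = 13.8 V.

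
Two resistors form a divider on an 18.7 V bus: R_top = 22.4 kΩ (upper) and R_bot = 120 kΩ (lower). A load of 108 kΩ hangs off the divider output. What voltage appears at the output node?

The load sits in parallel with R_bot: R_bot‖R_L = (120 × 108) / (120 + 108) = 56.84 kΩ.
V_out = 18.7 × 56.84 / (22.4 + 56.84) = 18.7 × 56.84/79.24 = 13.4 V.
(Unloaded it would have been 15.8 V.)

V_out ≈ 13.4 V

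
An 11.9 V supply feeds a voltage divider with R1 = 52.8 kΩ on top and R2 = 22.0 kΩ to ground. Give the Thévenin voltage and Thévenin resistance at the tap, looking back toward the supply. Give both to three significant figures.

V_th = 3.50 V, R_th = 15.5 kΩ

V_th is the open-circuit tap voltage: 11.9 × 22.0/(52.8 + 22.0) = 3.50 V.
With the supply zeroed, R1 and R2 appear in parallel from the tap: R_th = R1‖R2 = (52.8 × 22.0)/74.80 = 15.5 kΩ.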